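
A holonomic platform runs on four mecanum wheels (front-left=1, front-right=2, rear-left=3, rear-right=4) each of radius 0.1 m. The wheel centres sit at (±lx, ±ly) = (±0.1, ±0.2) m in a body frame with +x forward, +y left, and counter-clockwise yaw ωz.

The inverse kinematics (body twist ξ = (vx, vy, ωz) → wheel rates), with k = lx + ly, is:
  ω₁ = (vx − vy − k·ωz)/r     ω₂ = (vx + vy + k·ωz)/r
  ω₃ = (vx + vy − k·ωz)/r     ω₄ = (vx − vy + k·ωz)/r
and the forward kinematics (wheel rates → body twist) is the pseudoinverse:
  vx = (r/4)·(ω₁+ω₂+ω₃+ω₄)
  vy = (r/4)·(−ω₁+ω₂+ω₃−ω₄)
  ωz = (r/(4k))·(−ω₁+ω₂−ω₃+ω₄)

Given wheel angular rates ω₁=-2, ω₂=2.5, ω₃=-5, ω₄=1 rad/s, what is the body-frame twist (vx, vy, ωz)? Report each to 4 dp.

(-0.0875, -0.0375, 0.8750)

k = lx + ly = 0.1 + 0.2 = 0.3000
ω₁+ω₂+ω₃+ω₄ = -3.5000  →  vx = (0.1/4)·-3.5000 = -0.0875
−ω₁+ω₂+ω₃−ω₄ = -1.5000  →  vy = (0.1/4)·-1.5000 = -0.0375
−ω₁+ω₂−ω₃+ω₄ = 10.5000  →  ωz = (0.1/1.2000)·10.5000 = 0.8750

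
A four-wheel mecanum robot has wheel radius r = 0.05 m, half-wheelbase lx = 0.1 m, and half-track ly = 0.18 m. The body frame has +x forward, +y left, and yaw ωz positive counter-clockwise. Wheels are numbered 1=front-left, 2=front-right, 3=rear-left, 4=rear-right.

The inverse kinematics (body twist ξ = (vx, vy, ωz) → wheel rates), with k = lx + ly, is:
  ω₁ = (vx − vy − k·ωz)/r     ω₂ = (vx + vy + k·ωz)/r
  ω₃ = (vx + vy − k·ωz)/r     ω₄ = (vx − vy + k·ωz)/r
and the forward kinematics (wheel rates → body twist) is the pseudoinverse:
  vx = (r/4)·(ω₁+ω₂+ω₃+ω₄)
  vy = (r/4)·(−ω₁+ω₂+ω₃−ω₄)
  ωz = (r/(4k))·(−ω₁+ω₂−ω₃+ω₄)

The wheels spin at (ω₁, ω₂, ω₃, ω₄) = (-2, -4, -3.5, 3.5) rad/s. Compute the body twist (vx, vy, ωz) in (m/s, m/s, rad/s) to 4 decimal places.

k = lx + ly = 0.1 + 0.18 = 0.2800
ω₁+ω₂+ω₃+ω₄ = -6.0000  →  vx = (0.05/4)·-6.0000 = -0.0750
−ω₁+ω₂+ω₃−ω₄ = -9.0000  →  vy = (0.05/4)·-9.0000 = -0.1125
−ω₁+ω₂−ω₃+ω₄ = 5.0000  →  ωz = (0.05/1.1200)·5.0000 = 0.2232

(-0.0750, -0.1125, 0.2232)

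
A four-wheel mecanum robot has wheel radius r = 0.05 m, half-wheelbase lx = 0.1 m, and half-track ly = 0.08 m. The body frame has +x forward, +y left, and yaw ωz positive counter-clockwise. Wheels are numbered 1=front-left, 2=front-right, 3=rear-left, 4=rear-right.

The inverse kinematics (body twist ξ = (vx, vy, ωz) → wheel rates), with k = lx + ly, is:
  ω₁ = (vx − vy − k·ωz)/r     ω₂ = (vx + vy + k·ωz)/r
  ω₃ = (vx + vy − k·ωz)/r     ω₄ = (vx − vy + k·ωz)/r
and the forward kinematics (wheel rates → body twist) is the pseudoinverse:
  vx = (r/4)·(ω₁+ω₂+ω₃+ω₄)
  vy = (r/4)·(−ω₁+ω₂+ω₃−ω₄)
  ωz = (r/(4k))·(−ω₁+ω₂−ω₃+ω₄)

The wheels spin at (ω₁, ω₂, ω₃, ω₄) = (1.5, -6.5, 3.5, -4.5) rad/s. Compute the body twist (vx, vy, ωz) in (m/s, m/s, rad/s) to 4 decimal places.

(-0.0750, 0.0000, -1.1111)

k = lx + ly = 0.1 + 0.08 = 0.1800
ω₁+ω₂+ω₃+ω₄ = -6.0000  →  vx = (0.05/4)·-6.0000 = -0.0750
−ω₁+ω₂+ω₃−ω₄ = 0.0000  →  vy = (0.05/4)·0.0000 = 0.0000
−ω₁+ω₂−ω₃+ω₄ = -16.0000  →  ωz = (0.05/0.7200)·-16.0000 = -1.1111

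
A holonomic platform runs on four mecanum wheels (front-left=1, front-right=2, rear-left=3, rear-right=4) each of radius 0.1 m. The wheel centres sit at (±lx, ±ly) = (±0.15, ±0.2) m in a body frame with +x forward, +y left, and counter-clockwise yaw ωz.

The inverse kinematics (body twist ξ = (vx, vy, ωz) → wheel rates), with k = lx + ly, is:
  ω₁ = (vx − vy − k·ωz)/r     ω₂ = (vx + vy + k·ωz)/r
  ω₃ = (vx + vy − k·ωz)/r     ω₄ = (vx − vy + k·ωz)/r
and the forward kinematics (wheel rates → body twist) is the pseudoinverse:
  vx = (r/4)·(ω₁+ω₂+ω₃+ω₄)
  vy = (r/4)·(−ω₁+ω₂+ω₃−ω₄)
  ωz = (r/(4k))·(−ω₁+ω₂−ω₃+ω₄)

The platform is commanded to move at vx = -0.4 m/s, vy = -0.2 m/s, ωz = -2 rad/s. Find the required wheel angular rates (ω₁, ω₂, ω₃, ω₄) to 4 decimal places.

(5.0000, -13.0000, 1.0000, -9.0000)

k = lx + ly = 0.15 + 0.2 = 0.3500;  k·ωz = 0.3500·-2 = -0.7000
ω₁ (FL) = (vx − vy − k·ωz)/r = 0.5000/0.1 = 5.0000
ω₂ (FR) = (vx + vy + k·ωz)/r = -1.3000/0.1 = -13.0000
ω₃ (RL) = (vx + vy − k·ωz)/r = 0.1000/0.1 = 1.0000
ω₄ (RR) = (vx − vy + k·ωz)/r = -0.9000/0.1 = -9.0000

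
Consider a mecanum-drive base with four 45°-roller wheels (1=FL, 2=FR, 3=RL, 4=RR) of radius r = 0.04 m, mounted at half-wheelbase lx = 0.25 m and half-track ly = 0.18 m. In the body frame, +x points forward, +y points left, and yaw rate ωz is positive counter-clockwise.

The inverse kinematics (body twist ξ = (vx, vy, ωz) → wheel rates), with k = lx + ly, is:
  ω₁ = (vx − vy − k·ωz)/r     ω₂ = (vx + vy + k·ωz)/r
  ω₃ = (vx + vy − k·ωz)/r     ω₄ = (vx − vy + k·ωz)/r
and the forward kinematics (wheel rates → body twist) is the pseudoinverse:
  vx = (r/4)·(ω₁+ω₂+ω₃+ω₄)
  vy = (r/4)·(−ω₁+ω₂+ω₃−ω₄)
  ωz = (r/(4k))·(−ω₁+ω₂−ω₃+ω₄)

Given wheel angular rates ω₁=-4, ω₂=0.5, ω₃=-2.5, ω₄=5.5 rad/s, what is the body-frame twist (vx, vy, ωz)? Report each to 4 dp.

(-0.0050, -0.0350, 0.2907)

k = lx + ly = 0.25 + 0.18 = 0.4300
ω₁+ω₂+ω₃+ω₄ = -0.5000  →  vx = (0.04/4)·-0.5000 = -0.0050
−ω₁+ω₂+ω₃−ω₄ = -3.5000  →  vy = (0.04/4)·-3.5000 = -0.0350
−ω₁+ω₂−ω₃+ω₄ = 12.5000  →  ωz = (0.04/1.7200)·12.5000 = 0.2907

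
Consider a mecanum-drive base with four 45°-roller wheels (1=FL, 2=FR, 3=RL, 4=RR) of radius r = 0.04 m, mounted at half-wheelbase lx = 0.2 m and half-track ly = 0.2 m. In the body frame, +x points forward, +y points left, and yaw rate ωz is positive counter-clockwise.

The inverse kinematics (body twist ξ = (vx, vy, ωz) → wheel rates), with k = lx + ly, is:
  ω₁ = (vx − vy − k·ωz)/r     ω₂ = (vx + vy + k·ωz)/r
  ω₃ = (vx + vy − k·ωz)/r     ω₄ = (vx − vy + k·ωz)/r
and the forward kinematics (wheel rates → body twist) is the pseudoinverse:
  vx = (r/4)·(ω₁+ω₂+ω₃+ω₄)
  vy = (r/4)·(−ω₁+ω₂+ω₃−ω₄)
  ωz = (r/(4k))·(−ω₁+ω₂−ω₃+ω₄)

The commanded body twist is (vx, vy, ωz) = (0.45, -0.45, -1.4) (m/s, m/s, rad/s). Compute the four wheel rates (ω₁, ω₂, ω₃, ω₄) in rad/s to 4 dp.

(36.5000, -14.0000, 14.0000, 8.5000)

k = lx + ly = 0.2 + 0.2 = 0.4000;  k·ωz = 0.4000·-1.4 = -0.5600
ω₁ (FL) = (vx − vy − k·ωz)/r = 1.4600/0.04 = 36.5000
ω₂ (FR) = (vx + vy + k·ωz)/r = -0.5600/0.04 = -14.0000
ω₃ (RL) = (vx + vy − k·ωz)/r = 0.5600/0.04 = 14.0000
ω₄ (RR) = (vx − vy + k·ωz)/r = 0.3400/0.04 = 8.5000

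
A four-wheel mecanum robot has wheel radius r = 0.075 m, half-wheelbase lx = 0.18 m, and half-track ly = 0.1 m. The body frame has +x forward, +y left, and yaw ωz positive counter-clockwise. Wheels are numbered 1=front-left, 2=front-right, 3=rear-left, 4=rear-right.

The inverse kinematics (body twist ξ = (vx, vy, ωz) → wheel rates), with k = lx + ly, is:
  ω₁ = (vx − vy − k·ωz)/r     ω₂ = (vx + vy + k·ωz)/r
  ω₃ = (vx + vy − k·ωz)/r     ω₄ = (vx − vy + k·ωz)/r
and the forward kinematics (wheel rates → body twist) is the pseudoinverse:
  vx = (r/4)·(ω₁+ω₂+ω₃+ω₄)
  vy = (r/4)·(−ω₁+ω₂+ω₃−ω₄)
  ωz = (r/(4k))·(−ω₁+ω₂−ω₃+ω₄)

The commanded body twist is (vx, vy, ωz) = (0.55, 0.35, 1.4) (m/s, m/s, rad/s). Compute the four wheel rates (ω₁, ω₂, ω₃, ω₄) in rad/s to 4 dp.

(-2.5600, 17.2267, 6.7733, 7.8933)

k = lx + ly = 0.18 + 0.1 = 0.2800;  k·ωz = 0.2800·1.4 = 0.3920
ω₁ (FL) = (vx − vy − k·ωz)/r = -0.1920/0.075 = -2.5600
ω₂ (FR) = (vx + vy + k·ωz)/r = 1.2920/0.075 = 17.2267
ω₃ (RL) = (vx + vy − k·ωz)/r = 0.5080/0.075 = 6.7733
ω₄ (RR) = (vx − vy + k·ωz)/r = 0.5920/0.075 = 7.8933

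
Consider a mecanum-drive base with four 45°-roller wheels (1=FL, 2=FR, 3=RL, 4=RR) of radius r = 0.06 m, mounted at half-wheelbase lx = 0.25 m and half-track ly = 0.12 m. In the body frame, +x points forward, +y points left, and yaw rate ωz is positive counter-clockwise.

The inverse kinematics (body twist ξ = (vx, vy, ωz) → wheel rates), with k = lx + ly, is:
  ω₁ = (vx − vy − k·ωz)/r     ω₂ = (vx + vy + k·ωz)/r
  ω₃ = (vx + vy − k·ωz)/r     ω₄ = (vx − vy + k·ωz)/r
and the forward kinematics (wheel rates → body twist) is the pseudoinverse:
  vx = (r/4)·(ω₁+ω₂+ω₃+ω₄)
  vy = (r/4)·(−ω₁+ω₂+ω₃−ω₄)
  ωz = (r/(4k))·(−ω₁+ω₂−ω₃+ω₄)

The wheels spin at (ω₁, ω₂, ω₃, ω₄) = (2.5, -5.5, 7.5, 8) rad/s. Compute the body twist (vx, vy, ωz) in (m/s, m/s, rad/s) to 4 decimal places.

(0.1875, -0.1275, -0.3041)

k = lx + ly = 0.25 + 0.12 = 0.3700
ω₁+ω₂+ω₃+ω₄ = 12.5000  →  vx = (0.06/4)·12.5000 = 0.1875
−ω₁+ω₂+ω₃−ω₄ = -8.5000  →  vy = (0.06/4)·-8.5000 = -0.1275
−ω₁+ω₂−ω₃+ω₄ = -7.5000  →  ωz = (0.06/1.4800)·-7.5000 = -0.3041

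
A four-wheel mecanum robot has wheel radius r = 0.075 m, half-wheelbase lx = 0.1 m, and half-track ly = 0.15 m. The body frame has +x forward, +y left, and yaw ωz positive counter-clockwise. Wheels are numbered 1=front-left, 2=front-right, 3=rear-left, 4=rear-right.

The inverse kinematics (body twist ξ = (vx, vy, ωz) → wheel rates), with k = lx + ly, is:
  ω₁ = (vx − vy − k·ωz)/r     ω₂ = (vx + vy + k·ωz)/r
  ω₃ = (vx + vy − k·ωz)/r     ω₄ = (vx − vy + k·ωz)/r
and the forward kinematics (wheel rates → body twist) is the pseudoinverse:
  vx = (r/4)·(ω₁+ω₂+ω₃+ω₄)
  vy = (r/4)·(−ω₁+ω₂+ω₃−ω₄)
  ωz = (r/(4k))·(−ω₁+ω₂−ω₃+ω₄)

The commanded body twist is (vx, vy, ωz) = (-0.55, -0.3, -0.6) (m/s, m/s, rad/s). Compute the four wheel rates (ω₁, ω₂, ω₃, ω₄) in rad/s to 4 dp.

k = lx + ly = 0.1 + 0.15 = 0.2500;  k·ωz = 0.2500·-0.6 = -0.1500
ω₁ (FL) = (vx − vy − k·ωz)/r = -0.1000/0.075 = -1.3333
ω₂ (FR) = (vx + vy + k·ωz)/r = -1.0000/0.075 = -13.3333
ω₃ (RL) = (vx + vy − k·ωz)/r = -0.7000/0.075 = -9.3333
ω₄ (RR) = (vx − vy + k·ωz)/r = -0.4000/0.075 = -5.3333

(-1.3333, -13.3333, -9.3333, -5.3333)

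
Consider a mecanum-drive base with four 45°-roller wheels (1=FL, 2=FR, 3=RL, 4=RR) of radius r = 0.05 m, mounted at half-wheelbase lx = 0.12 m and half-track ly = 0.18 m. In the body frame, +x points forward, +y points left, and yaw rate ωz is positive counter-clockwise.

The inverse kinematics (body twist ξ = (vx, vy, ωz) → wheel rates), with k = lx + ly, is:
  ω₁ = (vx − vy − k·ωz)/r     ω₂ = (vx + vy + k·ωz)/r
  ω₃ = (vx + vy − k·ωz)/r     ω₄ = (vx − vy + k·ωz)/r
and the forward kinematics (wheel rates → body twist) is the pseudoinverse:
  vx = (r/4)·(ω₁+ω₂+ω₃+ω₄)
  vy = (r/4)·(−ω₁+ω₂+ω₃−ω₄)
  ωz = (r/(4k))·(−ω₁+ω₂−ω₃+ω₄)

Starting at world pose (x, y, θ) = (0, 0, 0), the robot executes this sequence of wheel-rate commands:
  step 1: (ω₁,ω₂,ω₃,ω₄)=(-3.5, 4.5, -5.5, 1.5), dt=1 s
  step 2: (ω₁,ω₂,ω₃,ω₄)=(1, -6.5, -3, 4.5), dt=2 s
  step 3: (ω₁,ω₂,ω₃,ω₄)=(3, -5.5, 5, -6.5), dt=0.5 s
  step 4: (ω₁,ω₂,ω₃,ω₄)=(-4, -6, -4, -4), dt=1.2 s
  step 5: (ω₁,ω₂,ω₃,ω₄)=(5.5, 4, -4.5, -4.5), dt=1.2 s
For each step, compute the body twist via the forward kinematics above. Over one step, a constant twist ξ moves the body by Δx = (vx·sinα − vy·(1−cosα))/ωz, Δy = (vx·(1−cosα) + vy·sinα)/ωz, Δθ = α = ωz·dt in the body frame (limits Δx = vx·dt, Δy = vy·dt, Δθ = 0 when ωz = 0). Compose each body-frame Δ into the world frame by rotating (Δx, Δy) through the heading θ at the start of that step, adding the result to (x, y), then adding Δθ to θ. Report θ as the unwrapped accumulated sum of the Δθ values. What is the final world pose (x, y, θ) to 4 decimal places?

(-0.1835, -0.4494, 0.0333)

step 1: ξ=(vx,vy,ωz)=(-0.0375, 0.0125, 0.6250), dt=1.0 → body Δ=(-0.0389, 0.0004, 0.6250) → world pose (-0.0389, 0.0004, 0.6250)
step 2: ξ=(vx,vy,ωz)=(-0.0500, -0.1875, 0.0000), dt=2.0 → body Δ=(-0.1000, -0.3750, 0.0000) → world pose (0.0994, -0.3623, 0.6250)
step 3: ξ=(vx,vy,ωz)=(-0.0500, 0.0375, -0.8333), dt=0.5 → body Δ=(-0.0204, 0.0233, -0.4167) → world pose (0.0692, -0.3553, 0.2083)
step 4: ξ=(vx,vy,ωz)=(-0.2250, -0.0250, -0.0833), dt=1.2 → body Δ=(-0.2710, -0.0165, -0.1000) → world pose (-0.1926, -0.4275, 0.1083)
step 5: ξ=(vx,vy,ωz)=(0.0063, -0.0188, -0.0625), dt=1.2 → body Δ=(0.0066, -0.0228, -0.0750) → world pose (-0.1835, -0.4494, 0.0333)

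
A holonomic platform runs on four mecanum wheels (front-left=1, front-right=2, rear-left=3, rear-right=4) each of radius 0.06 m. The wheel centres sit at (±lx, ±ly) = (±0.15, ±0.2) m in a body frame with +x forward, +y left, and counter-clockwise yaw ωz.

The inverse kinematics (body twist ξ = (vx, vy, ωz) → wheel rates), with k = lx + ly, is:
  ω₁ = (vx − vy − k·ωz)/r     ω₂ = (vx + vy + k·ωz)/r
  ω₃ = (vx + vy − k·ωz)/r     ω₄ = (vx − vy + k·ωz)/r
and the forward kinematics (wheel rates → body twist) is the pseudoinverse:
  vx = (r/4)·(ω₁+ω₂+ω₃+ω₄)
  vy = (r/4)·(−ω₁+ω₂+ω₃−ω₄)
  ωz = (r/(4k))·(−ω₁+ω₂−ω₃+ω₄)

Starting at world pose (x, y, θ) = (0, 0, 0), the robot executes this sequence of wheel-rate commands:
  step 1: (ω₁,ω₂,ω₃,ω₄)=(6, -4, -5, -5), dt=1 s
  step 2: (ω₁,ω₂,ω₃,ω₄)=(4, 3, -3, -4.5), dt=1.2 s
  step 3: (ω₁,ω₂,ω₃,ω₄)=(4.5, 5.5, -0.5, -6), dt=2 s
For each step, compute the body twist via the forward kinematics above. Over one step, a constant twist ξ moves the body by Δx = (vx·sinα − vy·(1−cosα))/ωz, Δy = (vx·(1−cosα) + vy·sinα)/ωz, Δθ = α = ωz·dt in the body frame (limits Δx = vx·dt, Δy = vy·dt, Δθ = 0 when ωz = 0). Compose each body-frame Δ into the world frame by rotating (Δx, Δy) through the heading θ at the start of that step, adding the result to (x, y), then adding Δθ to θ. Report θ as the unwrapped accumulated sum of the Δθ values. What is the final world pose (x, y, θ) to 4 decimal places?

(0.0568, -0.0373, -0.9429)

step 1: ξ=(vx,vy,ωz)=(-0.1200, -0.1500, -0.4286), dt=1.0 → body Δ=(-0.1480, -0.1201, -0.4286) → world pose (-0.1480, -0.1201, -0.4286)
step 2: ξ=(vx,vy,ωz)=(-0.0075, 0.0075, -0.1071), dt=1.2 → body Δ=(-0.0084, 0.0096, -0.1286) → world pose (-0.1517, -0.1079, -0.5571)
step 3: ξ=(vx,vy,ωz)=(0.0525, 0.0975, -0.1929), dt=2.0 → body Δ=(0.1396, 0.1702, -0.3857) → world pose (0.0568, -0.0373, -0.9429)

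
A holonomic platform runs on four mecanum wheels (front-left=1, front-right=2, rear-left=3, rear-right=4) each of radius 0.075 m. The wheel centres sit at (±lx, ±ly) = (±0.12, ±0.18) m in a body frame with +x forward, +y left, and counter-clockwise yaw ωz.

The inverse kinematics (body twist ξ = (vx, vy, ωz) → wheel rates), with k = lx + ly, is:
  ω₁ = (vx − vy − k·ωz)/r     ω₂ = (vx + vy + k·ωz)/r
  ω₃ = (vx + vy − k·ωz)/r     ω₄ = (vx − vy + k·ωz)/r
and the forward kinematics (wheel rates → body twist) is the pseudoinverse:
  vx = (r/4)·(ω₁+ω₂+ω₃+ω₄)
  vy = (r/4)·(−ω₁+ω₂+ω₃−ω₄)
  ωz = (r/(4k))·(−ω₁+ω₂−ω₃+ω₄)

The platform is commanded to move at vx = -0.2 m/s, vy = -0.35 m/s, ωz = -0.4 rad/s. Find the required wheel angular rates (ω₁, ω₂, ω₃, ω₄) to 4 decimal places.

k = lx + ly = 0.12 + 0.18 = 0.3000;  k·ωz = 0.3000·-0.4 = -0.1200
ω₁ (FL) = (vx − vy − k·ωz)/r = 0.2700/0.075 = 3.6000
ω₂ (FR) = (vx + vy + k·ωz)/r = -0.6700/0.075 = -8.9333
ω₃ (RL) = (vx + vy − k·ωz)/r = -0.4300/0.075 = -5.7333
ω₄ (RR) = (vx − vy + k·ωz)/r = 0.0300/0.075 = 0.4000

(3.6000, -8.9333, -5.7333, 0.4000)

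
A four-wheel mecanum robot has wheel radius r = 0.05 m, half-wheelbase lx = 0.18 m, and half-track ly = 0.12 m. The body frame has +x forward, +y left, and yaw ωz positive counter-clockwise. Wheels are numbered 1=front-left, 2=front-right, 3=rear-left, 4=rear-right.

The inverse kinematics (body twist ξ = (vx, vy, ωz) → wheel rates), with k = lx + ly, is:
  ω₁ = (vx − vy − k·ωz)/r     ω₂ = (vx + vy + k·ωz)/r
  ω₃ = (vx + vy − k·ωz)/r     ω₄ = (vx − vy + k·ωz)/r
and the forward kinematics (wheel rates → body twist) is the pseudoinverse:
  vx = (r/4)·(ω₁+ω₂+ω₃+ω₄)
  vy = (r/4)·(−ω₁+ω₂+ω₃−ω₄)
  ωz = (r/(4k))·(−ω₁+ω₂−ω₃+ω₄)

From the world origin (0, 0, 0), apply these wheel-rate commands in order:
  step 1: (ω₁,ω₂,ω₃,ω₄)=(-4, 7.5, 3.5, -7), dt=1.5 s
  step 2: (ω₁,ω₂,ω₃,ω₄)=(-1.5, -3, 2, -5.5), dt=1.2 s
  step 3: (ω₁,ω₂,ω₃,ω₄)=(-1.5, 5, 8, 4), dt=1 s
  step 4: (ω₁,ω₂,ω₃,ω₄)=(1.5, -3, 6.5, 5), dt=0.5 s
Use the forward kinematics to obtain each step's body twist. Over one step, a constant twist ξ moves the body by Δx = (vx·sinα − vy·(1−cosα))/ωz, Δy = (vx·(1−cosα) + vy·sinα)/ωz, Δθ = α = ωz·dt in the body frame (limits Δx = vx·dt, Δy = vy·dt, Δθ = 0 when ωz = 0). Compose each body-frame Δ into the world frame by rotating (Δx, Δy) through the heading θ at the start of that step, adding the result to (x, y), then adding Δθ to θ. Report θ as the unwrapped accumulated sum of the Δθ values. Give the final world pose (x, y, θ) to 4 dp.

step 1: ξ=(vx,vy,ωz)=(0.0000, 0.2750, 0.0417), dt=1.5 → body Δ=(-0.0129, 0.4122, 0.0625) → world pose (-0.0129, 0.4122, 0.0625)
step 2: ξ=(vx,vy,ωz)=(-0.1000, 0.0750, -0.3750), dt=1.2 → body Δ=(-0.0961, 0.1135, -0.4500) → world pose (-0.1159, 0.5195, -0.3875)
step 3: ξ=(vx,vy,ωz)=(0.1938, 0.1313, 0.1042), dt=1.0 → body Δ=(0.1866, 0.1411, 0.1042) → world pose (0.1102, 0.5797, -0.2833)
step 4: ξ=(vx,vy,ωz)=(0.1250, -0.0375, -0.2500), dt=0.5 → body Δ=(0.0612, -0.0226, -0.1250) → world pose (0.1626, 0.5409, -0.4083)

(0.1626, 0.5409, -0.4083)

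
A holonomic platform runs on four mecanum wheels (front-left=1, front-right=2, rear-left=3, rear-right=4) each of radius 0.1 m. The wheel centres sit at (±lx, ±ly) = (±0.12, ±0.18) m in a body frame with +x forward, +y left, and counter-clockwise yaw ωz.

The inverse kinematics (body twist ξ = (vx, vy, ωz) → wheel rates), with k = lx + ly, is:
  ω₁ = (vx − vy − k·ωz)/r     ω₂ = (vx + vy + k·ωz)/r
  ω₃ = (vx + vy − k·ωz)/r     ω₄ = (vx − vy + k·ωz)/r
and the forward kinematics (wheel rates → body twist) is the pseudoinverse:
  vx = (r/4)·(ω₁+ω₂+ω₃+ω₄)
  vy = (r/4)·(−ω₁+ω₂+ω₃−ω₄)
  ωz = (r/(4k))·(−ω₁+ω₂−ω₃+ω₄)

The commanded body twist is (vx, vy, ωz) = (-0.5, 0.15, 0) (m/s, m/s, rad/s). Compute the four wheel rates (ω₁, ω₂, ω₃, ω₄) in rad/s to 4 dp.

k = lx + ly = 0.12 + 0.18 = 0.3000;  k·ωz = 0.3000·0 = 0.0000
ω₁ (FL) = (vx − vy − k·ωz)/r = -0.6500/0.1 = -6.5000
ω₂ (FR) = (vx + vy + k·ωz)/r = -0.3500/0.1 = -3.5000
ω₃ (RL) = (vx + vy − k·ωz)/r = -0.3500/0.1 = -3.5000
ω₄ (RR) = (vx − vy + k·ωz)/r = -0.6500/0.1 = -6.5000

(-6.5000, -3.5000, -3.5000, -6.5000)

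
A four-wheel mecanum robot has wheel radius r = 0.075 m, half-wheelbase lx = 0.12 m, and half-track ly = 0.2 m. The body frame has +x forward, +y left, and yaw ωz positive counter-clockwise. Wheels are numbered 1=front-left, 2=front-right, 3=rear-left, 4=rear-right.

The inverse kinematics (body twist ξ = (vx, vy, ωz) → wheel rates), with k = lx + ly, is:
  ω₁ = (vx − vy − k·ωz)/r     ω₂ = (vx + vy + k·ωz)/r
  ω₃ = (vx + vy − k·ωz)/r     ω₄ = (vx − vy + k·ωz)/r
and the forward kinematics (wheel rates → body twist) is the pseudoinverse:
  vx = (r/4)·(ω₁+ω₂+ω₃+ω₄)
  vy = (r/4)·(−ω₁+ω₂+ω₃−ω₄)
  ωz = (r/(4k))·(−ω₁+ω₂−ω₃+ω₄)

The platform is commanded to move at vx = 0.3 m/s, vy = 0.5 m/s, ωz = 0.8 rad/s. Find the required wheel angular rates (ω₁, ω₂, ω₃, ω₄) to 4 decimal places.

(-6.0800, 14.0800, 7.2533, 0.7467)

k = lx + ly = 0.12 + 0.2 = 0.3200;  k·ωz = 0.3200·0.8 = 0.2560
ω₁ (FL) = (vx − vy − k·ωz)/r = -0.4560/0.075 = -6.0800
ω₂ (FR) = (vx + vy + k·ωz)/r = 1.0560/0.075 = 14.0800
ω₃ (RL) = (vx + vy − k·ωz)/r = 0.5440/0.075 = 7.2533
ω₄ (RR) = (vx − vy + k·ωz)/r = 0.0560/0.075 = 0.7467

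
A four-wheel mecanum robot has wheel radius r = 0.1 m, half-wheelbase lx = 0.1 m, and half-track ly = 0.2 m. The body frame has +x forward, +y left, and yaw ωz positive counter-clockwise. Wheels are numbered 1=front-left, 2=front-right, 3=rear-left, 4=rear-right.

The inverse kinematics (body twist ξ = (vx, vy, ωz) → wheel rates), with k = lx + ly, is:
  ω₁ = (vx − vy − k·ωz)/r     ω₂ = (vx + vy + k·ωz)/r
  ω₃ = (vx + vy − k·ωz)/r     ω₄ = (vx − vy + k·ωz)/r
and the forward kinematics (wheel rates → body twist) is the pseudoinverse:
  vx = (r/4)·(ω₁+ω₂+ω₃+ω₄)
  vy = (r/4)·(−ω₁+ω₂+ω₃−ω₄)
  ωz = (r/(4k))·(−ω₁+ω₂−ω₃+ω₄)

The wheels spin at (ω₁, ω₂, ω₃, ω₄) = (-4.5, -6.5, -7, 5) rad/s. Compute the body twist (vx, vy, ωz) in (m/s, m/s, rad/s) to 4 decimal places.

(-0.3250, -0.3500, 0.8333)

k = lx + ly = 0.1 + 0.2 = 0.3000
ω₁+ω₂+ω₃+ω₄ = -13.0000  →  vx = (0.1/4)·-13.0000 = -0.3250
−ω₁+ω₂+ω₃−ω₄ = -14.0000  →  vy = (0.1/4)·-14.0000 = -0.3500
−ω₁+ω₂−ω₃+ω₄ = 10.0000  →  ωz = (0.1/1.2000)·10.0000 = 0.8333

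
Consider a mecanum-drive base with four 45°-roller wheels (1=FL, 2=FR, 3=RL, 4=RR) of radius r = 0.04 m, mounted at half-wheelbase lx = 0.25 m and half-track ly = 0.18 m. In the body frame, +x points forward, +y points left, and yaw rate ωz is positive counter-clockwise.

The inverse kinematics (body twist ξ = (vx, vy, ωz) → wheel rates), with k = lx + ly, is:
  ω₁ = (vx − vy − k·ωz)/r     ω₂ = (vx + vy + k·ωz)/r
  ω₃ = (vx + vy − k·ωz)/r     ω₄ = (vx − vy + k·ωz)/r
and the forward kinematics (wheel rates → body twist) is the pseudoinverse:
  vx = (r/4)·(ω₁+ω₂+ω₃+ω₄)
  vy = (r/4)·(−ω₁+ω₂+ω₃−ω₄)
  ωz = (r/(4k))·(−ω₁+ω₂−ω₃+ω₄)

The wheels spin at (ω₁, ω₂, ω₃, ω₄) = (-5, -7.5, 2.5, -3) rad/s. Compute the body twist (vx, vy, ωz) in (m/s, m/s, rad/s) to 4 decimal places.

(-0.1300, 0.0300, -0.1860)

k = lx + ly = 0.25 + 0.18 = 0.4300
ω₁+ω₂+ω₃+ω₄ = -13.0000  →  vx = (0.04/4)·-13.0000 = -0.1300
−ω₁+ω₂+ω₃−ω₄ = 3.0000  →  vy = (0.04/4)·3.0000 = 0.0300
−ω₁+ω₂−ω₃+ω₄ = -8.0000  →  ωz = (0.04/1.7200)·-8.0000 = -0.1860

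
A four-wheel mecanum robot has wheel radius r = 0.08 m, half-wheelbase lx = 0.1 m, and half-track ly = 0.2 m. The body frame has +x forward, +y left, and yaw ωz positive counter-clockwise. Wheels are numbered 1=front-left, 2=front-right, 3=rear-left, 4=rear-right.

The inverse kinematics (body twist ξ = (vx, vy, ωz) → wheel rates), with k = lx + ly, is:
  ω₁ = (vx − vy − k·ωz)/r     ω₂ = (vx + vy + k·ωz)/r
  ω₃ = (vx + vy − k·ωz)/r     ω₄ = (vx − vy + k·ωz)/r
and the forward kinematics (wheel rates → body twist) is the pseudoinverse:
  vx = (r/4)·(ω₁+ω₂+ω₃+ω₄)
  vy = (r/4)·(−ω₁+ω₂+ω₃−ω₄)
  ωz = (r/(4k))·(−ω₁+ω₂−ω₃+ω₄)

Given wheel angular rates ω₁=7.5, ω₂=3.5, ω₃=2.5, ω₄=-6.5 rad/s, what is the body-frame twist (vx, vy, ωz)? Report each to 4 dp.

(0.1400, 0.1000, -0.8667)

k = lx + ly = 0.1 + 0.2 = 0.3000
ω₁+ω₂+ω₃+ω₄ = 7.0000  →  vx = (0.08/4)·7.0000 = 0.1400
−ω₁+ω₂+ω₃−ω₄ = 5.0000  →  vy = (0.08/4)·5.0000 = 0.1000
−ω₁+ω₂−ω₃+ω₄ = -13.0000  →  ωz = (0.08/1.2000)·-13.0000 = -0.8667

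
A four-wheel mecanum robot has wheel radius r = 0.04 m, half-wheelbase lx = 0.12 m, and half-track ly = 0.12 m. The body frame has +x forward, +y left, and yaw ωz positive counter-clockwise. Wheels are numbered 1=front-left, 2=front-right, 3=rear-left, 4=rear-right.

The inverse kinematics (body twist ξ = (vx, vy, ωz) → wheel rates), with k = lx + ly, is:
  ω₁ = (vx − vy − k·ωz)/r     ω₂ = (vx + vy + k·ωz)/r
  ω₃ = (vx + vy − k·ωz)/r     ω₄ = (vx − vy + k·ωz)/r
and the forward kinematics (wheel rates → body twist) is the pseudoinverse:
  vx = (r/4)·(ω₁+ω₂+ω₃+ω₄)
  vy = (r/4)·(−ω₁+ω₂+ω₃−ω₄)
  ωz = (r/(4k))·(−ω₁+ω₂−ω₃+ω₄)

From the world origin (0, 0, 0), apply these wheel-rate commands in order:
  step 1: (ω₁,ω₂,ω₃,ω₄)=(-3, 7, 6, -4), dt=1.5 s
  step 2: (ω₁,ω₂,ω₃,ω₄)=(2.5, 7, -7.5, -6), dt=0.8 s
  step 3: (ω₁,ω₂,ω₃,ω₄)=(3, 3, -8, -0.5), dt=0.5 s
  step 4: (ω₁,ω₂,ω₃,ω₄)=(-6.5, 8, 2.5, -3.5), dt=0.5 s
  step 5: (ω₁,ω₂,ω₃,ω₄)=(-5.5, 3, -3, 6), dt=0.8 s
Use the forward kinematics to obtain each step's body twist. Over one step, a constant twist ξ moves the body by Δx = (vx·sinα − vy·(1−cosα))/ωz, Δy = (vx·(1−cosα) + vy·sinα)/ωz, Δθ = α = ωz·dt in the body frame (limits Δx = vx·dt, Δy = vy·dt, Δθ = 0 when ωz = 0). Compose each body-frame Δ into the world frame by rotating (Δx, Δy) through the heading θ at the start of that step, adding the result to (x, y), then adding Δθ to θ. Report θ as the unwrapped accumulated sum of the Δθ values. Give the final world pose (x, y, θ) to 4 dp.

step 1: ξ=(vx,vy,ωz)=(0.0600, 0.2000, 0.0000), dt=1.5 → body Δ=(0.0900, 0.3000, 0.0000) → world pose (0.0900, 0.3000, 0.0000)
step 2: ξ=(vx,vy,ωz)=(-0.0400, 0.0300, 0.2500), dt=0.8 → body Δ=(-0.0342, 0.0207, 0.2000) → world pose (0.0558, 0.3207, 0.2000)
step 3: ξ=(vx,vy,ωz)=(-0.0250, -0.0750, 0.3125), dt=0.5 → body Δ=(-0.0095, -0.0383, 0.1563) → world pose (0.0541, 0.2812, 0.3563)
step 4: ξ=(vx,vy,ωz)=(0.0050, 0.2050, 0.3542), dt=0.5 → body Δ=(-0.0066, 0.1022, 0.1771) → world pose (0.0123, 0.3747, 0.5333)
step 5: ξ=(vx,vy,ωz)=(0.0050, -0.0050, 0.7292), dt=0.8 → body Δ=(0.0049, -0.0026, 0.5833) → world pose (0.0179, 0.3749, 1.1167)

(0.0179, 0.3749, 1.1167)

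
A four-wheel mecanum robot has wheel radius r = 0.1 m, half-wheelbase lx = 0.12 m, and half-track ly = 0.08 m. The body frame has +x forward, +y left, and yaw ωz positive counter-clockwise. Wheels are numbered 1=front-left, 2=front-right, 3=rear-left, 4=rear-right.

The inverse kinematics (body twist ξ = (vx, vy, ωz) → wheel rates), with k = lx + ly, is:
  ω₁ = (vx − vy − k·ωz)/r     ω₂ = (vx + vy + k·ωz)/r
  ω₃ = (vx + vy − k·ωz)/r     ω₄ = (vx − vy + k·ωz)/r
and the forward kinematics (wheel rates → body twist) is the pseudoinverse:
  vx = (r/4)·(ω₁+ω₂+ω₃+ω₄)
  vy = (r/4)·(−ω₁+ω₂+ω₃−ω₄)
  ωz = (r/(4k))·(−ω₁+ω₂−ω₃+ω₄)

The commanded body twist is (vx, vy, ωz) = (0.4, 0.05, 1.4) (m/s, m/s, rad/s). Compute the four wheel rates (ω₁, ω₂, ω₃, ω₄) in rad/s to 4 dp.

(0.7000, 7.3000, 1.7000, 6.3000)

k = lx + ly = 0.12 + 0.08 = 0.2000;  k·ωz = 0.2000·1.4 = 0.2800
ω₁ (FL) = (vx − vy − k·ωz)/r = 0.0700/0.1 = 0.7000
ω₂ (FR) = (vx + vy + k·ωz)/r = 0.7300/0.1 = 7.3000
ω₃ (RL) = (vx + vy − k·ωz)/r = 0.1700/0.1 = 1.7000
ω₄ (RR) = (vx − vy + k·ωz)/r = 0.6300/0.1 = 6.3000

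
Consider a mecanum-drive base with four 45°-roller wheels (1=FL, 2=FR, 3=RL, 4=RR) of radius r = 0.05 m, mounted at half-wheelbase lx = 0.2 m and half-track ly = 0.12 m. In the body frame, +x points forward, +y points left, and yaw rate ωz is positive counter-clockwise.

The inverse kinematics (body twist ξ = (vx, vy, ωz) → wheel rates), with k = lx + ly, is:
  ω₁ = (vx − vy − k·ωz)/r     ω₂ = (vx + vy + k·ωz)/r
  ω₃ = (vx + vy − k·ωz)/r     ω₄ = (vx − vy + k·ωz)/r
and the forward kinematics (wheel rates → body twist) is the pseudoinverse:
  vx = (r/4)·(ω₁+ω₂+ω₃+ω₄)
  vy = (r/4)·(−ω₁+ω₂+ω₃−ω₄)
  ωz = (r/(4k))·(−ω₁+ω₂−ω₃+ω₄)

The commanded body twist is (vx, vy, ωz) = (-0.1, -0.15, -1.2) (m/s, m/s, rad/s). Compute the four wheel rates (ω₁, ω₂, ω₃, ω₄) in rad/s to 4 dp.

k = lx + ly = 0.2 + 0.12 = 0.3200;  k·ωz = 0.3200·-1.2 = -0.3840
ω₁ (FL) = (vx − vy − k·ωz)/r = 0.4340/0.05 = 8.6800
ω₂ (FR) = (vx + vy + k·ωz)/r = -0.6340/0.05 = -12.6800
ω₃ (RL) = (vx + vy − k·ωz)/r = 0.1340/0.05 = 2.6800
ω₄ (RR) = (vx − vy + k·ωz)/r = -0.3340/0.05 = -6.6800

(8.6800, -12.6800, 2.6800, -6.6800)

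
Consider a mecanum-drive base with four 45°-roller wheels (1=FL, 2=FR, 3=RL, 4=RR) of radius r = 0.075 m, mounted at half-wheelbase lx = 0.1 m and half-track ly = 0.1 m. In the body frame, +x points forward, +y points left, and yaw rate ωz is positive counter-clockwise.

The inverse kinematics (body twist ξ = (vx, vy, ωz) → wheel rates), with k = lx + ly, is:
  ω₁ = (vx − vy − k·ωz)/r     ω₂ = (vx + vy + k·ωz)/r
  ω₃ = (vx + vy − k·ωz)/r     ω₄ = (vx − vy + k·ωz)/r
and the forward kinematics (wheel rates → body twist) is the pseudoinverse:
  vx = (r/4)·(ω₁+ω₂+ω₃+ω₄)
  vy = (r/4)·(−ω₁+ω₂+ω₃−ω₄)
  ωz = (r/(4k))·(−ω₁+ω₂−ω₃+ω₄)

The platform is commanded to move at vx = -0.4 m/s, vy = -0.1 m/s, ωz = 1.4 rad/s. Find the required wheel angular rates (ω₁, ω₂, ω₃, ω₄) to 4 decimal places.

k = lx + ly = 0.1 + 0.1 = 0.2000;  k·ωz = 0.2000·1.4 = 0.2800
ω₁ (FL) = (vx − vy − k·ωz)/r = -0.5800/0.075 = -7.7333
ω₂ (FR) = (vx + vy + k·ωz)/r = -0.2200/0.075 = -2.9333
ω₃ (RL) = (vx + vy − k·ωz)/r = -0.7800/0.075 = -10.4000
ω₄ (RR) = (vx − vy + k·ωz)/r = -0.0200/0.075 = -0.2667

(-7.7333, -2.9333, -10.4000, -0.2667)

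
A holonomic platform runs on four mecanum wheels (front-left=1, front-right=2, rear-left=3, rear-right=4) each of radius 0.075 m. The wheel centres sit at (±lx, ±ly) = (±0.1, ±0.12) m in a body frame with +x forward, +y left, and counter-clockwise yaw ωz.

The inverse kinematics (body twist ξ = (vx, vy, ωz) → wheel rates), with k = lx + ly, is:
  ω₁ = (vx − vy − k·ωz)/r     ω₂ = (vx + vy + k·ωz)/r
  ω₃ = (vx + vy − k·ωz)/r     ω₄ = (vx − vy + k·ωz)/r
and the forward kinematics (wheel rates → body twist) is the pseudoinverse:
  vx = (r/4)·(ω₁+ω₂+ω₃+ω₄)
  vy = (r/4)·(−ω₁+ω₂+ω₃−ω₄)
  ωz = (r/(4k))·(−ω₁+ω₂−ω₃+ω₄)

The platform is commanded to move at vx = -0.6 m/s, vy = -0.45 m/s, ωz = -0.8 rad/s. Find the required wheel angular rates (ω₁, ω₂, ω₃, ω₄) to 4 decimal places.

(0.3467, -16.3467, -11.6533, -4.3467)

k = lx + ly = 0.1 + 0.12 = 0.2200;  k·ωz = 0.2200·-0.8 = -0.1760
ω₁ (FL) = (vx − vy − k·ωz)/r = 0.0260/0.075 = 0.3467
ω₂ (FR) = (vx + vy + k·ωz)/r = -1.2260/0.075 = -16.3467
ω₃ (RL) = (vx + vy − k·ωz)/r = -0.8740/0.075 = -11.6533
ω₄ (RR) = (vx − vy + k·ωz)/r = -0.3260/0.075 = -4.3467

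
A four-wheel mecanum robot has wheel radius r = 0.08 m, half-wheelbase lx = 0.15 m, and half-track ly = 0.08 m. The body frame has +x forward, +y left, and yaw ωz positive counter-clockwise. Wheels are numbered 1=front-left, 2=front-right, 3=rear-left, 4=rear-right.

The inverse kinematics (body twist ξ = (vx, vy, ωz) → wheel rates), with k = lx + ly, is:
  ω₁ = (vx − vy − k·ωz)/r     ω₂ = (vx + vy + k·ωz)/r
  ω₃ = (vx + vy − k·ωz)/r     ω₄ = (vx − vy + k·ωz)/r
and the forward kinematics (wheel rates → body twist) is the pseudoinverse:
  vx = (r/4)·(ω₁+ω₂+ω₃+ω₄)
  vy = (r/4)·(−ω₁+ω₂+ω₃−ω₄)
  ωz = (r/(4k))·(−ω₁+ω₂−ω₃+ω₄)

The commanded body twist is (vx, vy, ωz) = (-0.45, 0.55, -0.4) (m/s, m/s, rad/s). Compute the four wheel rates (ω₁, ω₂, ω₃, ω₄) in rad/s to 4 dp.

(-11.3500, 0.1000, 2.4000, -13.6500)

k = lx + ly = 0.15 + 0.08 = 0.2300;  k·ωz = 0.2300·-0.4 = -0.0920
ω₁ (FL) = (vx − vy − k·ωz)/r = -0.9080/0.08 = -11.3500
ω₂ (FR) = (vx + vy + k·ωz)/r = 0.0080/0.08 = 0.1000
ω₃ (RL) = (vx + vy − k·ωz)/r = 0.1920/0.08 = 2.4000
ω₄ (RR) = (vx − vy + k·ωz)/r = -1.0920/0.08 = -13.6500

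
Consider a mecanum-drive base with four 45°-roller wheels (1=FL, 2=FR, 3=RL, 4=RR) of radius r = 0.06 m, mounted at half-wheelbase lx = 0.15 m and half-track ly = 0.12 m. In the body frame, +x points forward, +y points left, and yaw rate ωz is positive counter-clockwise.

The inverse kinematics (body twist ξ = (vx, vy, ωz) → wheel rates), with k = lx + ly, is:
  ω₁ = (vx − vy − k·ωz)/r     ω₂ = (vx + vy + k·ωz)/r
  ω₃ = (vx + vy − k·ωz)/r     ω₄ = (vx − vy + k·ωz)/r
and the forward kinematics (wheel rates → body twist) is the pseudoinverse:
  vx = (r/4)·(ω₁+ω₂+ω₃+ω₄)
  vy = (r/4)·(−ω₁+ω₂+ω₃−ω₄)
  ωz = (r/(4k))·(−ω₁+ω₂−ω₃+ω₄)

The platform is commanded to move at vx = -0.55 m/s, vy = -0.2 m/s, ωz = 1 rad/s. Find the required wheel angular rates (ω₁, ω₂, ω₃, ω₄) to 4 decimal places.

k = lx + ly = 0.15 + 0.12 = 0.2700;  k·ωz = 0.2700·1 = 0.2700
ω₁ (FL) = (vx − vy − k·ωz)/r = -0.6200/0.06 = -10.3333
ω₂ (FR) = (vx + vy + k·ωz)/r = -0.4800/0.06 = -8.0000
ω₃ (RL) = (vx + vy − k·ωz)/r = -1.0200/0.06 = -17.0000
ω₄ (RR) = (vx − vy + k·ωz)/r = -0.0800/0.06 = -1.3333

(-10.3333, -8.0000, -17.0000, -1.3333)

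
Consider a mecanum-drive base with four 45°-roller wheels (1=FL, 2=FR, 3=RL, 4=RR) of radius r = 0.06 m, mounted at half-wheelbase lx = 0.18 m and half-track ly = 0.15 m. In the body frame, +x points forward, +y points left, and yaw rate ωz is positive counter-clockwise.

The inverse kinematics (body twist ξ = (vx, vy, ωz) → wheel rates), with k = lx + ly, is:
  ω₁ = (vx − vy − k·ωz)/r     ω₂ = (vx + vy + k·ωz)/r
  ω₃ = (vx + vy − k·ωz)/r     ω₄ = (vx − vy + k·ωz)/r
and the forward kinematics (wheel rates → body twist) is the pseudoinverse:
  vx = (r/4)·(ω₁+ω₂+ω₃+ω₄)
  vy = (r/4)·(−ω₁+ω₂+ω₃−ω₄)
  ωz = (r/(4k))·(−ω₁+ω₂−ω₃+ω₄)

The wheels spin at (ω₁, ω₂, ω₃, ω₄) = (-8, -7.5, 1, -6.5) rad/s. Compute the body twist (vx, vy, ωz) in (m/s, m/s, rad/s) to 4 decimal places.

k = lx + ly = 0.18 + 0.15 = 0.3300
ω₁+ω₂+ω₃+ω₄ = -21.0000  →  vx = (0.06/4)·-21.0000 = -0.3150
−ω₁+ω₂+ω₃−ω₄ = 8.0000  →  vy = (0.06/4)·8.0000 = 0.1200
−ω₁+ω₂−ω₃+ω₄ = -7.0000  →  ωz = (0.06/1.3200)·-7.0000 = -0.3182

(-0.3150, 0.1200, -0.3182)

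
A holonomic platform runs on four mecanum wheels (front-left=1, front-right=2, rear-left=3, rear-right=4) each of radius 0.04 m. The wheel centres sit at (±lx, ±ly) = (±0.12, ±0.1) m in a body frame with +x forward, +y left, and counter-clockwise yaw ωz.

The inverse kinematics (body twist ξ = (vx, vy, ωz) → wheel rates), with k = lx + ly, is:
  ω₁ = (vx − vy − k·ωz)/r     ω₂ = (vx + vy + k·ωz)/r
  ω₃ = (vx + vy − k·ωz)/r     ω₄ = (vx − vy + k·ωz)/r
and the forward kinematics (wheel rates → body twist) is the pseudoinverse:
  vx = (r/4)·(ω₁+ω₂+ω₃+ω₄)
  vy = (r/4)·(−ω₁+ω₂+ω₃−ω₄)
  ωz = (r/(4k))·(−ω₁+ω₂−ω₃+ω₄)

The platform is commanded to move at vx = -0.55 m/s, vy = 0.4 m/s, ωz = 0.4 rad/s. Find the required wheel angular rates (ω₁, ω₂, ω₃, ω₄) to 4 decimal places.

k = lx + ly = 0.12 + 0.1 = 0.2200;  k·ωz = 0.2200·0.4 = 0.0880
ω₁ (FL) = (vx − vy − k·ωz)/r = -1.0380/0.04 = -25.9500
ω₂ (FR) = (vx + vy + k·ωz)/r = -0.0620/0.04 = -1.5500
ω₃ (RL) = (vx + vy − k·ωz)/r = -0.2380/0.04 = -5.9500
ω₄ (RR) = (vx − vy + k·ωz)/r = -0.8620/0.04 = -21.5500

(-25.9500, -1.5500, -5.9500, -21.5500)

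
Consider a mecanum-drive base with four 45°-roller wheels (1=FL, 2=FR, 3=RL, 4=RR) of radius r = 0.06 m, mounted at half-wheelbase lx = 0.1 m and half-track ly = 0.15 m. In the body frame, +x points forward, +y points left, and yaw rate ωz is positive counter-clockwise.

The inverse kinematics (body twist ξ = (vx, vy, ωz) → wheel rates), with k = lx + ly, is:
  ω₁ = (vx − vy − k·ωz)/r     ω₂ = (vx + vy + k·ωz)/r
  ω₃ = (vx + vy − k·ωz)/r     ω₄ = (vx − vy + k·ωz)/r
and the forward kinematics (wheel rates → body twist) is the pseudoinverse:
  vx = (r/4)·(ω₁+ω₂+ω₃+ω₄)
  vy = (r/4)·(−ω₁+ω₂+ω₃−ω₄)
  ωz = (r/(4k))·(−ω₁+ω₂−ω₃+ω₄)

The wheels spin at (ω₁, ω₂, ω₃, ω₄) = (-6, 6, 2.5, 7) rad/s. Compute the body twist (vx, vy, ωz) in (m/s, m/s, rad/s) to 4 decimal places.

(0.1425, 0.1125, 0.9900)

k = lx + ly = 0.1 + 0.15 = 0.2500
ω₁+ω₂+ω₃+ω₄ = 9.5000  →  vx = (0.06/4)·9.5000 = 0.1425
−ω₁+ω₂+ω₃−ω₄ = 7.5000  →  vy = (0.06/4)·7.5000 = 0.1125
−ω₁+ω₂−ω₃+ω₄ = 16.5000  →  ωz = (0.06/1.0000)·16.5000 = 0.9900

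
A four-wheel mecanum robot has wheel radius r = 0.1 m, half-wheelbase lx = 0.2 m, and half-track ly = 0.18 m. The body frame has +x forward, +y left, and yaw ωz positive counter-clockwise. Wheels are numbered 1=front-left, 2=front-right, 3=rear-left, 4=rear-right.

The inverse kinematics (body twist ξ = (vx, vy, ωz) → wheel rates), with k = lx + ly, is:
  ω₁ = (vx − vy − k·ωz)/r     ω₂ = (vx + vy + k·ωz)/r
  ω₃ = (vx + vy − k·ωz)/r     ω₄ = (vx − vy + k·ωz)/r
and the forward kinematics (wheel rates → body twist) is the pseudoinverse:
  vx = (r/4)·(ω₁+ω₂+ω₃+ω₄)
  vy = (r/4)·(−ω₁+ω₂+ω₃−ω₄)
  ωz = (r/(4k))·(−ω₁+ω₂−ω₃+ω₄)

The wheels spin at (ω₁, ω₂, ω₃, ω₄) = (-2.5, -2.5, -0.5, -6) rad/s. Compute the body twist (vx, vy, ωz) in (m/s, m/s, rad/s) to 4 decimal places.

(-0.2875, 0.1375, -0.3618)

k = lx + ly = 0.2 + 0.18 = 0.3800
ω₁+ω₂+ω₃+ω₄ = -11.5000  →  vx = (0.1/4)·-11.5000 = -0.2875
−ω₁+ω₂+ω₃−ω₄ = 5.5000  →  vy = (0.1/4)·5.5000 = 0.1375
−ω₁+ω₂−ω₃+ω₄ = -5.5000  →  ωz = (0.1/1.5200)·-5.5000 = -0.3618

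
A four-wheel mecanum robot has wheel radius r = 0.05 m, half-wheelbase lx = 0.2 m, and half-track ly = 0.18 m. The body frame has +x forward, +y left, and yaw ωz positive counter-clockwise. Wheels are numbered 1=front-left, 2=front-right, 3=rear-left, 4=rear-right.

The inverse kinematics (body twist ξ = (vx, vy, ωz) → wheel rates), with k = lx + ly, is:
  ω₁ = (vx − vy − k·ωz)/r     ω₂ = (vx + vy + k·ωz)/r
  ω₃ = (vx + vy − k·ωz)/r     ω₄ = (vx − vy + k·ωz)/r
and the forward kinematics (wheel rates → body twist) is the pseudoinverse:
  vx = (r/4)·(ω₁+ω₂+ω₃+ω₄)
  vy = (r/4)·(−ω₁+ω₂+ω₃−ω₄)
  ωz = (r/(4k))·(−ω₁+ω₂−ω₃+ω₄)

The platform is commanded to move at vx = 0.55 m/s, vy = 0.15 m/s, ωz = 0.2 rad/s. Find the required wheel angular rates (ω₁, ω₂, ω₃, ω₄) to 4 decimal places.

(6.4800, 15.5200, 12.4800, 9.5200)

k = lx + ly = 0.2 + 0.18 = 0.3800;  k·ωz = 0.3800·0.2 = 0.0760
ω₁ (FL) = (vx − vy − k·ωz)/r = 0.3240/0.05 = 6.4800
ω₂ (FR) = (vx + vy + k·ωz)/r = 0.7760/0.05 = 15.5200
ω₃ (RL) = (vx + vy − k·ωz)/r = 0.6240/0.05 = 12.4800
ω₄ (RR) = (vx − vy + k·ωz)/r = 0.4760/0.05 = 9.5200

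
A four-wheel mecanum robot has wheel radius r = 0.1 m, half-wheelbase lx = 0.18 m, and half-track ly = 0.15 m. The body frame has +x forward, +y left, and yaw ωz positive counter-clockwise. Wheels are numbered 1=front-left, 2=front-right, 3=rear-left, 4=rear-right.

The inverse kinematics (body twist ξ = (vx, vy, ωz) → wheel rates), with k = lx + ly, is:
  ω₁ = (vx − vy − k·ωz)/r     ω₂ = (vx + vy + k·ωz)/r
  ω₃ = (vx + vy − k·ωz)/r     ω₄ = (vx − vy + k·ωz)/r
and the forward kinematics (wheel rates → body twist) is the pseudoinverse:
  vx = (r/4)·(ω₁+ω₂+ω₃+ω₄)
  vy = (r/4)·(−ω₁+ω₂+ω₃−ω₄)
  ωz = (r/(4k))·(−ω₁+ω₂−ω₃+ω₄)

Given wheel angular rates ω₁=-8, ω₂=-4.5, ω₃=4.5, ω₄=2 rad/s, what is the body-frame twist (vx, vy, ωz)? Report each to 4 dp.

k = lx + ly = 0.18 + 0.15 = 0.3300
ω₁+ω₂+ω₃+ω₄ = -6.0000  →  vx = (0.1/4)·-6.0000 = -0.1500
−ω₁+ω₂+ω₃−ω₄ = 6.0000  →  vy = (0.1/4)·6.0000 = 0.1500
−ω₁+ω₂−ω₃+ω₄ = 1.0000  →  ωz = (0.1/1.3200)·1.0000 = 0.0758

(-0.1500, 0.1500, 0.0758)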